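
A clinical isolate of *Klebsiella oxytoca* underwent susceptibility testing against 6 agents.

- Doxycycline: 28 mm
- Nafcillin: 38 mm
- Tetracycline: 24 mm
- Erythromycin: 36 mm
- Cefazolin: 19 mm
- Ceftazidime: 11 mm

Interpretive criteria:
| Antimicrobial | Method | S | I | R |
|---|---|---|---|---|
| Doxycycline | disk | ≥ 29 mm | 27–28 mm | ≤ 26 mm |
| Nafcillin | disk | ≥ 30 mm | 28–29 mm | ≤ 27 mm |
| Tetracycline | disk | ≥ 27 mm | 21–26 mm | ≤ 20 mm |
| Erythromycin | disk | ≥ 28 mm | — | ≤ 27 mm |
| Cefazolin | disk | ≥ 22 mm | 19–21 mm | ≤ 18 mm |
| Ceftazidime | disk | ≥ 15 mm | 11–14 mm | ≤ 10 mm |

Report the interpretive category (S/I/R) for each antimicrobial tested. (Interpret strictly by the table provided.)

I, S, I, S, I, I

Doxycycline 28 mm: in 27–28 mm — I
Nafcillin (38 mm) ≥ 30 mm → Susceptible
Tetracycline (24 mm) in 21–26 mm → I
Erythromycin 36 mm: ≥ 28 mm — S
Cefazolin: 19 mm is in 19–21 mm ⇒ Intermediate
Ceftazidime 11 mm: in 11–14 mm ⇒ intermediate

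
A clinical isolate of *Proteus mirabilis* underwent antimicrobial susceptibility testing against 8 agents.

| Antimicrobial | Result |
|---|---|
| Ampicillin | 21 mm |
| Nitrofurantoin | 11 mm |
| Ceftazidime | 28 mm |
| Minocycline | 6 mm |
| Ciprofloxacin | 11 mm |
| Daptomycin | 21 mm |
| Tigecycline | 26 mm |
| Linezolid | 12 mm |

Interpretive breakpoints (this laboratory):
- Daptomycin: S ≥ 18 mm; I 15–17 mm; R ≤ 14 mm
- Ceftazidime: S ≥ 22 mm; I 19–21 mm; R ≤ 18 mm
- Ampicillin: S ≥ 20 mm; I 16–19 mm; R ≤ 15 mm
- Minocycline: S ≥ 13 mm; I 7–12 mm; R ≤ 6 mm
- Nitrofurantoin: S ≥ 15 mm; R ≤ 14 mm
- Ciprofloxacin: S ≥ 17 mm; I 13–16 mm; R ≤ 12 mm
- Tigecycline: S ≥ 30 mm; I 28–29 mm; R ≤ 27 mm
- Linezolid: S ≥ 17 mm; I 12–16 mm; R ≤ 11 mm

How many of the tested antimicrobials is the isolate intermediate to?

Ampicillin (21 mm) ≥ 20 mm ⇒ Susceptible
Nitrofurantoin (11 mm) ≤ 14 mm — Resistant
Ceftazidime 28 mm: ≥ 22 mm → Susceptible
Minocycline (6 mm) ≤ 6 mm → R
Ciprofloxacin 11 mm: ≤ 12 mm ⇒ R
Daptomycin (21 mm) ≥ 18 mm ⇒ susceptible
Tigecycline: 26 mm is ≤ 27 mm — R
Linezolid (12 mm) in 12–16 mm ⇒ I
Intermediate: 1

1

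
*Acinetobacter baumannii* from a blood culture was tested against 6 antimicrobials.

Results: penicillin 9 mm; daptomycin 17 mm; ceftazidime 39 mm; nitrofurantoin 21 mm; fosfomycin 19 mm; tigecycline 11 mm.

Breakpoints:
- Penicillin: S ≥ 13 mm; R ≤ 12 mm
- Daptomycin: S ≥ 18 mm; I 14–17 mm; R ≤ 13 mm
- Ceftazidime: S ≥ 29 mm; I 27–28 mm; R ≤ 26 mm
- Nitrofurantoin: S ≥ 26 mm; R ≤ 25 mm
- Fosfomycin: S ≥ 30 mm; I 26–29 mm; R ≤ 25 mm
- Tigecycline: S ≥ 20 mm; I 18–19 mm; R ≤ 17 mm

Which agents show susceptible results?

Penicillin (9 mm) ≤ 12 mm ⇒ resistant
Daptomycin: 17 mm is in 14–17 mm → Intermediate
Ceftazidime (39 mm) ≥ 29 mm → Susceptible
Nitrofurantoin 21 mm: ≤ 25 mm ⇒ R
Fosfomycin 19 mm: ≤ 25 mm ⇒ R
Tigecycline (11 mm) ≤ 17 mm ⇒ Resistant

ceftazidime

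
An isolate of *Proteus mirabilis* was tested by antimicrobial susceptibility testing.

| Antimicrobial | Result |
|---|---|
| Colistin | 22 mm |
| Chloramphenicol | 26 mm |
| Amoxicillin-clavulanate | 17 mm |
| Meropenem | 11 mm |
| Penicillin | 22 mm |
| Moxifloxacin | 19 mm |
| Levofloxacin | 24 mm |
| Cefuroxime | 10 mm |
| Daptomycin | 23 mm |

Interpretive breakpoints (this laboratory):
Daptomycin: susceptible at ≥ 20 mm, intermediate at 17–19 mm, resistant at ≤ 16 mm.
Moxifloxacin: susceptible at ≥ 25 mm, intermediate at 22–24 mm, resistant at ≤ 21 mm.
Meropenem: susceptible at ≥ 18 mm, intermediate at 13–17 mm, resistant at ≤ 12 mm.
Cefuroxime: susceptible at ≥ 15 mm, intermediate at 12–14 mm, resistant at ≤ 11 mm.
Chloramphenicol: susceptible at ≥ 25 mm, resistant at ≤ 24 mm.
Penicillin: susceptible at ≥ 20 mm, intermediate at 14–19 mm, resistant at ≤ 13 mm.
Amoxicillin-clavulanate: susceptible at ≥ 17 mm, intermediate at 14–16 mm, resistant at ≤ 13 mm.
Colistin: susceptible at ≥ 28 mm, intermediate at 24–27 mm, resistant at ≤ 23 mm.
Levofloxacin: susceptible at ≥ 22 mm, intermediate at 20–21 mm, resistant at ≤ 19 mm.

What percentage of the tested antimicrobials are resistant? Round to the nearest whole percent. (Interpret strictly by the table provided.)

44%

Colistin: 22 mm is ≤ 23 mm — resistant
Chloramphenicol: 26 mm is ≥ 25 mm → susceptible
Amoxicillin-clavulanate 17 mm: ≥ 17 mm → susceptible
Meropenem (11 mm) ≤ 12 mm ⇒ Resistant
Penicillin 22 mm: ≥ 20 mm — susceptible
Moxifloxacin 19 mm: ≤ 21 mm ⇒ R
Levofloxacin 24 mm: ≥ 22 mm ⇒ susceptible
Cefuroxime (10 mm) ≤ 11 mm — R
Daptomycin: 23 mm is ≥ 20 mm ⇒ susceptible
Resistant: 4/9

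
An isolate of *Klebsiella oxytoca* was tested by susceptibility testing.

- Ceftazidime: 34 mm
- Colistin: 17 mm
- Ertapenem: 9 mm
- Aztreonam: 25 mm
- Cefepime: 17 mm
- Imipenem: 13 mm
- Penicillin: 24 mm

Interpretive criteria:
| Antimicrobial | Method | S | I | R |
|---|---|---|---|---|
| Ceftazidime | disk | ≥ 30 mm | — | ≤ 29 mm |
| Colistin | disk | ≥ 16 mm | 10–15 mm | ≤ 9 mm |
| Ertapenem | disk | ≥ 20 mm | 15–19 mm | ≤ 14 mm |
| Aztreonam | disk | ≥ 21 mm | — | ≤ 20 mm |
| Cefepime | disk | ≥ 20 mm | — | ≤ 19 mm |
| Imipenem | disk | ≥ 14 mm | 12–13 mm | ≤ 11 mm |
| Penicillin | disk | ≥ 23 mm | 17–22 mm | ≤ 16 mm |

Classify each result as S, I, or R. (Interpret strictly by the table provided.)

Ceftazidime (34 mm) ≥ 30 mm ⇒ S
Colistin (17 mm) ≥ 16 mm ⇒ susceptible
Ertapenem 9 mm: ≤ 14 mm ⇒ R
Aztreonam 25 mm: ≥ 21 mm → S
Cefepime (17 mm) ≤ 19 mm → resistant
Imipenem 13 mm: in 12–13 mm ⇒ Intermediate
Penicillin (24 mm) ≥ 23 mm ⇒ susceptible

S, S, R, S, R, I, S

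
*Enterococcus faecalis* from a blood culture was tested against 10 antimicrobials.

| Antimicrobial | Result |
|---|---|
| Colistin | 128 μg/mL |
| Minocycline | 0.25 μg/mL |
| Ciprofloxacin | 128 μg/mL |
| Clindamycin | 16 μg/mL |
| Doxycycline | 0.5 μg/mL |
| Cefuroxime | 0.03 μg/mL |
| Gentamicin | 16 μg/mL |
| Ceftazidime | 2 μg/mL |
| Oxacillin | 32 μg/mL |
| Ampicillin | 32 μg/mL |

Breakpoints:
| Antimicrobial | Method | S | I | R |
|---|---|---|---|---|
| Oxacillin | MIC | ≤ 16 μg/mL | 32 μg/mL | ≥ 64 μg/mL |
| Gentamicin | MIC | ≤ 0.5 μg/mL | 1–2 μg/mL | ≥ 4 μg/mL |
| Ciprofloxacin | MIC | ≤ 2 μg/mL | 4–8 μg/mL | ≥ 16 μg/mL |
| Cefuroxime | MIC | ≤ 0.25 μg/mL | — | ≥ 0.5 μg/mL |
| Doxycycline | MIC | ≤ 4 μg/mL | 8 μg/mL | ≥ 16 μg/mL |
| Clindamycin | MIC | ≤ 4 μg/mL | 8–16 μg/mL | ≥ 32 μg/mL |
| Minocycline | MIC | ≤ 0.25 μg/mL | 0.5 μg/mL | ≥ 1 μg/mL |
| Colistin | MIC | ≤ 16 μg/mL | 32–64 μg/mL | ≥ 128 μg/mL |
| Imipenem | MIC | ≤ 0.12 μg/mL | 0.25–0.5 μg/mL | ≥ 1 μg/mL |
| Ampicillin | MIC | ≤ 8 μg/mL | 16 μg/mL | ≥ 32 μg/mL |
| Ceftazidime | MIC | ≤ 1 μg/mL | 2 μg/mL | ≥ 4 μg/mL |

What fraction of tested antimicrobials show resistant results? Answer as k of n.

Colistin: 128 μg/mL is ≥ 128 μg/mL ⇒ Resistant
Minocycline: 0.25 μg/mL is ≤ 0.25 μg/mL → susceptible
Ciprofloxacin: 128 μg/mL is ≥ 16 μg/mL — R
Clindamycin: 16 μg/mL is in 8–16 μg/mL ⇒ I
Doxycycline: 0.5 μg/mL is ≤ 4 μg/mL — susceptible
Cefuroxime (0.03 μg/mL) ≤ 0.25 μg/mL ⇒ S
Gentamicin: 16 μg/mL is ≥ 4 μg/mL → resistant
Ceftazidime 2 μg/mL: = 2 μg/mL ⇒ I
Oxacillin: 32 μg/mL is = 32 μg/mL — Intermediate
Ampicillin (32 μg/mL) ≥ 32 μg/mL → Resistant
Resistant: 4/10

4 of 10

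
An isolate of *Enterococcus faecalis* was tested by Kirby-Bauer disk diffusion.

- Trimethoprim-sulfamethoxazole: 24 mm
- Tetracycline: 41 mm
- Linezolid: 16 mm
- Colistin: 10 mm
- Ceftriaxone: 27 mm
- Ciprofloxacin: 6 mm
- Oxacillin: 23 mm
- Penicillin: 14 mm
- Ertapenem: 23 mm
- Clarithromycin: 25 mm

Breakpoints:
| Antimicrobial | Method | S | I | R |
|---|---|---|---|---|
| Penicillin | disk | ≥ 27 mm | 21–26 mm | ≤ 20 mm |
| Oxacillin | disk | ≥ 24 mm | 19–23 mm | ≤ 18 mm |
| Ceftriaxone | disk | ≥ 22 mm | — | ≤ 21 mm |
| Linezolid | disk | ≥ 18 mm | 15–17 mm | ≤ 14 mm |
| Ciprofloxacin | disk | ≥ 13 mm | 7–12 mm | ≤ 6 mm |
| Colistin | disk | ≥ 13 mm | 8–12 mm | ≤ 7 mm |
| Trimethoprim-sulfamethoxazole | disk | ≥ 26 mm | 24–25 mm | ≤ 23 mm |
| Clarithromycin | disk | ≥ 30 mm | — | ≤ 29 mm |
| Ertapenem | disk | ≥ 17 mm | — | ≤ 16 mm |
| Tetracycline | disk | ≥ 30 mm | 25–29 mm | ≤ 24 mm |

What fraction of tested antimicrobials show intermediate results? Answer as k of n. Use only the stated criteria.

4 of 10

Trimethoprim-sulfamethoxazole (24 mm) in 24–25 mm ⇒ I
Tetracycline: 41 mm is ≥ 30 mm ⇒ S
Linezolid (16 mm) in 15–17 mm ⇒ I
Colistin: 10 mm is in 8–12 mm → I
Ceftriaxone (27 mm) ≥ 22 mm ⇒ susceptible
Ciprofloxacin: 6 mm is ≤ 6 mm ⇒ resistant
Oxacillin: 23 mm is in 19–23 mm → Intermediate
Penicillin (14 mm) ≤ 20 mm ⇒ Resistant
Ertapenem: 23 mm is ≥ 17 mm ⇒ susceptible
Clarithromycin (25 mm) ≤ 29 mm ⇒ R
Intermediate: 4/10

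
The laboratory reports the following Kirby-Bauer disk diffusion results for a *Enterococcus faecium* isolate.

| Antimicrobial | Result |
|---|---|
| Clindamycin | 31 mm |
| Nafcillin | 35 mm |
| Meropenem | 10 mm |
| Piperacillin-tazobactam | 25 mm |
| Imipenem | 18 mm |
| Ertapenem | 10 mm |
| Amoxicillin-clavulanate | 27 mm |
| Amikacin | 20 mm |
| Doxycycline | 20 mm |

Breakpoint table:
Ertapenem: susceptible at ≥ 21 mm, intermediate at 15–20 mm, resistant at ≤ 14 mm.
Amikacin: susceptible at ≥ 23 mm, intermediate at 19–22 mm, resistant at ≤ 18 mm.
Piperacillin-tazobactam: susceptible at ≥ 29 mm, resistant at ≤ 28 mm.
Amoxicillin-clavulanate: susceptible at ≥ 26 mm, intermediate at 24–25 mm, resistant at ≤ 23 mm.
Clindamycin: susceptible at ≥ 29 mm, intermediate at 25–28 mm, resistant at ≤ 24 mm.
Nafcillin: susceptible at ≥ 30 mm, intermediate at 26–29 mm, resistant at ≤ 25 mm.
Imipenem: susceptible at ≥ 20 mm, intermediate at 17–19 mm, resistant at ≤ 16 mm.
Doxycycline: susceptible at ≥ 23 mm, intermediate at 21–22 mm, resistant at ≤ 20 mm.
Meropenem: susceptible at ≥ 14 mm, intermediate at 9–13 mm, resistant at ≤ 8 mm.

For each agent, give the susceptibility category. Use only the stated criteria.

Clindamycin 31 mm: ≥ 29 mm → susceptible
Nafcillin (35 mm) ≥ 30 mm ⇒ Susceptible
Meropenem: 10 mm is in 9–13 mm ⇒ Intermediate
Piperacillin-tazobactam (25 mm) ≤ 28 mm — R
Imipenem: 18 mm is in 17–19 mm — I
Ertapenem: 10 mm is ≤ 14 mm ⇒ resistant
Amoxicillin-clavulanate 27 mm: ≥ 26 mm ⇒ susceptible
Amikacin 20 mm: in 19–22 mm → Intermediate
Doxycycline (20 mm) ≤ 20 mm — Resistant

S, S, I, R, I, R, S, I, R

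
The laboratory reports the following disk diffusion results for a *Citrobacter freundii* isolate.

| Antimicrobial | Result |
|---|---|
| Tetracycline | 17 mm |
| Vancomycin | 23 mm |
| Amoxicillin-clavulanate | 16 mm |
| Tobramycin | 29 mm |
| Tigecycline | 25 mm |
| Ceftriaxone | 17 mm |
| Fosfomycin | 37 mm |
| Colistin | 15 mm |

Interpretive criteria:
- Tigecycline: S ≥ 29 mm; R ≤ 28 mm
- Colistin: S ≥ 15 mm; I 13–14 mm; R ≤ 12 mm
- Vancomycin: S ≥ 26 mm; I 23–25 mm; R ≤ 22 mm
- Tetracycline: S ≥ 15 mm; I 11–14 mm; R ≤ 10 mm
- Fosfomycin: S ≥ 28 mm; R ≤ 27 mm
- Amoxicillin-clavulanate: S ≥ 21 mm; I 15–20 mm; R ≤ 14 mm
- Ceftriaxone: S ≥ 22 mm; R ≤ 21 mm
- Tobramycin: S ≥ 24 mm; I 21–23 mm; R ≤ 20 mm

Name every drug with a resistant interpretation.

Tetracycline: 17 mm is ≥ 15 mm — susceptible
Vancomycin (23 mm) in 23–25 mm — I
Amoxicillin-clavulanate 16 mm: in 15–20 mm ⇒ intermediate
Tobramycin 29 mm: ≥ 24 mm — Susceptible
Tigecycline 25 mm: ≤ 28 mm ⇒ R
Ceftriaxone (17 mm) ≤ 21 mm → R
Fosfomycin 37 mm: ≥ 28 mm — S
Colistin (15 mm) ≥ 15 mm ⇒ Susceptible

tigecycline, ceftriaxone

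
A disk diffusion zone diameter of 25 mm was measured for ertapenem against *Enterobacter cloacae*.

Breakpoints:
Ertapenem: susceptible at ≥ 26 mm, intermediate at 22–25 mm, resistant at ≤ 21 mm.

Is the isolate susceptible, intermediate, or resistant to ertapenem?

Ertapenem: 25 mm is in 22–25 mm → intermediate

I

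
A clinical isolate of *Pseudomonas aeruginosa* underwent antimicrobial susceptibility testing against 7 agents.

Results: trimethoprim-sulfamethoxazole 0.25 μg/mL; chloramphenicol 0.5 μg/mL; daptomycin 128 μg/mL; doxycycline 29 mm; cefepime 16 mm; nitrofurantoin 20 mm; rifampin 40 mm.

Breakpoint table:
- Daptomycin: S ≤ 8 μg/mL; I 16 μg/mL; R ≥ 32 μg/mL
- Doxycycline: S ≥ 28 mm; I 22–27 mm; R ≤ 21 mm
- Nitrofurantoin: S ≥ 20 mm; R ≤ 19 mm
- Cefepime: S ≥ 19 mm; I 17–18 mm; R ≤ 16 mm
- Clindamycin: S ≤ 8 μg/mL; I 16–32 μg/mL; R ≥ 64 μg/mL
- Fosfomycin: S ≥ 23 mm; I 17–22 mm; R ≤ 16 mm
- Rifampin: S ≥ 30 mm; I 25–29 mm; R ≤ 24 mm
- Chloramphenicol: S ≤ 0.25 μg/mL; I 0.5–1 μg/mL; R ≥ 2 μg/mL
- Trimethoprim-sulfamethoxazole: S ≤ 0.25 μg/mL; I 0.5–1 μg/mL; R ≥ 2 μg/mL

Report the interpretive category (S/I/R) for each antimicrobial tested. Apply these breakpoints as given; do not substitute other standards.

S, I, R, S, R, S, S

Trimethoprim-sulfamethoxazole (0.25 μg/mL) ≤ 0.25 μg/mL — susceptible
Chloramphenicol (0.5 μg/mL) in 0.5–1 μg/mL ⇒ Intermediate
Daptomycin (128 μg/mL) ≥ 32 μg/mL ⇒ resistant
Doxycycline 29 mm: ≥ 28 mm ⇒ susceptible
Cefepime (16 mm) ≤ 16 mm ⇒ R
Nitrofurantoin: 20 mm is ≥ 20 mm → susceptible
Rifampin (40 mm) ≥ 30 mm — susceptible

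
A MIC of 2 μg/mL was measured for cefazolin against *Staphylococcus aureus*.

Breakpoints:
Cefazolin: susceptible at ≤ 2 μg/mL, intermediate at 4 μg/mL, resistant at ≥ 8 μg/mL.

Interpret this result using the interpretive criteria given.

Susceptible

Cefazolin (2 μg/mL) ≤ 2 μg/mL — Susceptible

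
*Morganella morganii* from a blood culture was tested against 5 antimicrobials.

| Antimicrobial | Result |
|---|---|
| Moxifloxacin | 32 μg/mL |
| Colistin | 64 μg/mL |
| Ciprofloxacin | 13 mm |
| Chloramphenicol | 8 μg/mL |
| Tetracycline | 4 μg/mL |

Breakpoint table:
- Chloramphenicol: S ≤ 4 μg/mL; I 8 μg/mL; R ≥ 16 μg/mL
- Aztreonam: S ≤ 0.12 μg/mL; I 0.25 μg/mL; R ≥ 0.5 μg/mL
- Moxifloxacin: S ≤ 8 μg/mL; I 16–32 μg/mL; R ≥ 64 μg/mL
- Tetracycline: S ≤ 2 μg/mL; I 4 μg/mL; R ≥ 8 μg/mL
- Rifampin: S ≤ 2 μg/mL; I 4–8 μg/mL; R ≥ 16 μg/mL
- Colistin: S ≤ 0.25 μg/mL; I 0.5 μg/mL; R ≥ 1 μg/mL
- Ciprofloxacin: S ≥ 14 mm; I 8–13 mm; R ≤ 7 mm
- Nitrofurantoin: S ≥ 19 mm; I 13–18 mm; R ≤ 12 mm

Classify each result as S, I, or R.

I, R, I, I, I

Moxifloxacin (32 μg/mL) in 16–32 μg/mL — intermediate
Colistin 64 μg/mL: ≥ 1 μg/mL → resistant
Ciprofloxacin: 13 mm is in 8–13 mm ⇒ intermediate
Chloramphenicol: 8 μg/mL is = 8 μg/mL → intermediate
Tetracycline 4 μg/mL: = 4 μg/mL — Intermediate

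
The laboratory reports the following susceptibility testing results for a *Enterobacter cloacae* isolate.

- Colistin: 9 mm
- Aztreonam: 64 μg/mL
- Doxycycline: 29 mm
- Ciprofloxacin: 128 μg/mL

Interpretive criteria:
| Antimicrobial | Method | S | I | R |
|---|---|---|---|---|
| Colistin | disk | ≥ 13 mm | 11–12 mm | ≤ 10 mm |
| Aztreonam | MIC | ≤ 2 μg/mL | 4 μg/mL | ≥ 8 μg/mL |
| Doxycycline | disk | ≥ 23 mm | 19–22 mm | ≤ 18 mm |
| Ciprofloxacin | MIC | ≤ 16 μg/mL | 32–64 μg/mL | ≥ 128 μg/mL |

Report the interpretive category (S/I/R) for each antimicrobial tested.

Colistin 9 mm: ≤ 10 mm → Resistant
Aztreonam (64 μg/mL) ≥ 8 μg/mL ⇒ resistant
Doxycycline (29 mm) ≥ 23 mm → susceptible
Ciprofloxacin 128 μg/mL: ≥ 128 μg/mL ⇒ Resistant

R, R, S, R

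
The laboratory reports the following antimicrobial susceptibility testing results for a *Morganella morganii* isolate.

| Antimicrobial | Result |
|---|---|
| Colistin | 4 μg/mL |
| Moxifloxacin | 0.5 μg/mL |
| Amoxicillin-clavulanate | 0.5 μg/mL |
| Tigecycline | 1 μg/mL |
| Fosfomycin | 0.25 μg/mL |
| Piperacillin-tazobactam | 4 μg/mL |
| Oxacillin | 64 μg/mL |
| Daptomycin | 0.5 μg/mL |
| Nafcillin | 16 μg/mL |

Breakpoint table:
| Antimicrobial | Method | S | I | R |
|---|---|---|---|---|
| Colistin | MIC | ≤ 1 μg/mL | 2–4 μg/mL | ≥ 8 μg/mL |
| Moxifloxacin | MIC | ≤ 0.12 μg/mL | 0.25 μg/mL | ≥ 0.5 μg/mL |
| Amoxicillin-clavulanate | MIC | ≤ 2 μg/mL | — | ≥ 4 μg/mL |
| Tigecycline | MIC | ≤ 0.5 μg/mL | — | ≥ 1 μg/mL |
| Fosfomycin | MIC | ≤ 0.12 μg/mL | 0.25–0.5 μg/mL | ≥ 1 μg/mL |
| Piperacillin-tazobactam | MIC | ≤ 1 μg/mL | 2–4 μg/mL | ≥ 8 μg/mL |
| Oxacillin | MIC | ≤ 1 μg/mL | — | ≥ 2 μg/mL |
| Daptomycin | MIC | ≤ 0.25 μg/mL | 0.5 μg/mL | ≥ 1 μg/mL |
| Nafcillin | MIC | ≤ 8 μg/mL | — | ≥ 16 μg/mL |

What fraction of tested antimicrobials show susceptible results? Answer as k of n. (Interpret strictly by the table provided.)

Colistin 4 μg/mL: in 2–4 μg/mL — Intermediate
Moxifloxacin (0.5 μg/mL) ≥ 0.5 μg/mL → Resistant
Amoxicillin-clavulanate 0.5 μg/mL: ≤ 2 μg/mL ⇒ S
Tigecycline: 1 μg/mL is ≥ 1 μg/mL → Resistant
Fosfomycin 0.25 μg/mL: in 0.25–0.5 μg/mL — intermediate
Piperacillin-tazobactam (4 μg/mL) in 2–4 μg/mL → Intermediate
Oxacillin 64 μg/mL: ≥ 2 μg/mL → R
Daptomycin 0.5 μg/mL: = 0.5 μg/mL — intermediate
Nafcillin (16 μg/mL) ≥ 16 μg/mL ⇒ Resistant
Susceptible: 1/9

1 of 9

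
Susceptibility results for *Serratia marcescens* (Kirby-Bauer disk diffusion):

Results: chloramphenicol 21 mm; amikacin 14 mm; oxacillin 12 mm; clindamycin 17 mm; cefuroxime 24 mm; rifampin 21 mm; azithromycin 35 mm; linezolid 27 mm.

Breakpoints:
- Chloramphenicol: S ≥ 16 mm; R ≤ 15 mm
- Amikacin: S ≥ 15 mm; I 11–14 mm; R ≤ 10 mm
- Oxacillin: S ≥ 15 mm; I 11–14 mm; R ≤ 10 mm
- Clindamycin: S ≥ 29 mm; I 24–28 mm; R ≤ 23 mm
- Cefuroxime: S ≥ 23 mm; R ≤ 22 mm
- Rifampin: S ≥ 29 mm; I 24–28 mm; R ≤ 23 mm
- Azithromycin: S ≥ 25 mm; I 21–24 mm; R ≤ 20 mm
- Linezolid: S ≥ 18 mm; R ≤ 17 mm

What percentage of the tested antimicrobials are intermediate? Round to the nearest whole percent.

Chloramphenicol (21 mm) ≥ 16 mm ⇒ susceptible
Amikacin: 14 mm is in 11–14 mm → I
Oxacillin: 12 mm is in 11–14 mm ⇒ I
Clindamycin 17 mm: ≤ 23 mm → Resistant
Cefuroxime 24 mm: ≥ 23 mm ⇒ S
Rifampin (21 mm) ≤ 23 mm → Resistant
Azithromycin (35 mm) ≥ 25 mm → susceptible
Linezolid: 27 mm is ≥ 18 mm ⇒ S
Intermediate: 2/8

25%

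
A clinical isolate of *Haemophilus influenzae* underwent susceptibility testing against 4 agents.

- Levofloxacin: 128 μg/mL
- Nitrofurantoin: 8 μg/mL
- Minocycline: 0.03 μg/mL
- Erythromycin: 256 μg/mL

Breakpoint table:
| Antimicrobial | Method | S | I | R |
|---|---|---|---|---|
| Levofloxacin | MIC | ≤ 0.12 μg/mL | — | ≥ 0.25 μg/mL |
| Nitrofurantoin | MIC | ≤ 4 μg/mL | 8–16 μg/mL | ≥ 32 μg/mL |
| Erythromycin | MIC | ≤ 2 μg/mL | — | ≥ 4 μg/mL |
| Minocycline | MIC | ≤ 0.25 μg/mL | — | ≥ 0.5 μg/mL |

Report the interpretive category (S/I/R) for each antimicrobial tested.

R, I, S, R

Levofloxacin 128 μg/mL: ≥ 0.25 μg/mL — Resistant
Nitrofurantoin (8 μg/mL) in 8–16 μg/mL → intermediate
Minocycline (0.03 μg/mL) ≤ 0.25 μg/mL → susceptible
Erythromycin (256 μg/mL) ≥ 4 μg/mL → R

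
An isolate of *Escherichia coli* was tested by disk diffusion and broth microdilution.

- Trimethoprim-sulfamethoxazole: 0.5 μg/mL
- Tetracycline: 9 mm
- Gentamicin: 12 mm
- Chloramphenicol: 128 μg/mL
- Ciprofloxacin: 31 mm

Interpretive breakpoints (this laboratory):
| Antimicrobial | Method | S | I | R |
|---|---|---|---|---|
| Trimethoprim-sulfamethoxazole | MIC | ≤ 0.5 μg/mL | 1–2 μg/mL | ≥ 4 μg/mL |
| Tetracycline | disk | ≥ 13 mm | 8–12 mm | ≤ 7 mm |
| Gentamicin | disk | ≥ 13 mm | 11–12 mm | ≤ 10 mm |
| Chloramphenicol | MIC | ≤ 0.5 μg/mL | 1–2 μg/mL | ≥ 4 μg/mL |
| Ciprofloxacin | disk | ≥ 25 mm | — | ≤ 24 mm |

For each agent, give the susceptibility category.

S, I, I, R, S

Trimethoprim-sulfamethoxazole: 0.5 μg/mL is ≤ 0.5 μg/mL ⇒ susceptible
Tetracycline (9 mm) in 8–12 mm ⇒ I
Gentamicin 12 mm: in 11–12 mm ⇒ I
Chloramphenicol (128 μg/mL) ≥ 4 μg/mL → R
Ciprofloxacin: 31 mm is ≥ 25 mm — Susceptible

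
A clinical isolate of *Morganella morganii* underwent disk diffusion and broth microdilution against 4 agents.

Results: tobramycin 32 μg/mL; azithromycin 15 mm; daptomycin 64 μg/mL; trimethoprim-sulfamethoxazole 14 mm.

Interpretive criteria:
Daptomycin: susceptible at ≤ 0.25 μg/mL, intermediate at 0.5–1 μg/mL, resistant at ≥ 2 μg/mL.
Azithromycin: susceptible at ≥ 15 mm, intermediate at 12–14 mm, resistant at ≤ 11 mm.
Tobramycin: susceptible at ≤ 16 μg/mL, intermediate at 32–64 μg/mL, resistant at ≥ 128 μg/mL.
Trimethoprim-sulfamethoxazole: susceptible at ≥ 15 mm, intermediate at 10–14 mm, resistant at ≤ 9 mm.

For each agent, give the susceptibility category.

I, S, R, I

Tobramycin 32 μg/mL: in 32–64 μg/mL ⇒ intermediate
Azithromycin: 15 mm is ≥ 15 mm — susceptible
Daptomycin: 64 μg/mL is ≥ 2 μg/mL → resistant
Trimethoprim-sulfamethoxazole (14 mm) in 10–14 mm — intermediate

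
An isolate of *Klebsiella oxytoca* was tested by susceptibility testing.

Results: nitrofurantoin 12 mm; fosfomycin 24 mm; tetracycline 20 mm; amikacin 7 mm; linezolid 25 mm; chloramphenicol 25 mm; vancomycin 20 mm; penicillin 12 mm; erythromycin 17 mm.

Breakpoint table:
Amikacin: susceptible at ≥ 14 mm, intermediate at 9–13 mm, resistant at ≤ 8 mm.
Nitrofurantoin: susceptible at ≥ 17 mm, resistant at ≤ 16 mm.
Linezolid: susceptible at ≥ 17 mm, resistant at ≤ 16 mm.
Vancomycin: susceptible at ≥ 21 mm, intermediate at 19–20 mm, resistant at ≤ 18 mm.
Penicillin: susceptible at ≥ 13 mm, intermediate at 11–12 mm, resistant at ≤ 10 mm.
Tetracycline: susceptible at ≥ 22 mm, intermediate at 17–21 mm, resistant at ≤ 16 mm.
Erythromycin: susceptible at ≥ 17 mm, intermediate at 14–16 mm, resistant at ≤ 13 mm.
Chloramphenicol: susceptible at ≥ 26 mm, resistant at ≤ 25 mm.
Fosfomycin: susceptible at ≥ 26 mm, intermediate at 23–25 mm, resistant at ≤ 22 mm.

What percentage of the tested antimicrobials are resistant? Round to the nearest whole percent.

33%

Nitrofurantoin: 12 mm is ≤ 16 mm ⇒ Resistant
Fosfomycin (24 mm) in 23–25 mm — Intermediate
Tetracycline 20 mm: in 17–21 mm — Intermediate
Amikacin (7 mm) ≤ 8 mm → resistant
Linezolid (25 mm) ≥ 17 mm — S
Chloramphenicol 25 mm: ≤ 25 mm → R
Vancomycin (20 mm) in 19–20 mm — I
Penicillin: 12 mm is in 11–12 mm — intermediate
Erythromycin (17 mm) ≥ 17 mm → Susceptible
Resistant: 3/9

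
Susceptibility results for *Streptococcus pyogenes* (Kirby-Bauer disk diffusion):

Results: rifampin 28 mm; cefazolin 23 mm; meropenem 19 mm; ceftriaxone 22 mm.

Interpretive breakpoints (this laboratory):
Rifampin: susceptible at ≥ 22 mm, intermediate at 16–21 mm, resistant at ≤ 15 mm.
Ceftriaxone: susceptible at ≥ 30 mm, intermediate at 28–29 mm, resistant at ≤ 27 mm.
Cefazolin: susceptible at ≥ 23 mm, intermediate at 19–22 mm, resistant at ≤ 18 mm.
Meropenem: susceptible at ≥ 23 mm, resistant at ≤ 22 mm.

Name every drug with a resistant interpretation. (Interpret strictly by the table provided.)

Rifampin 28 mm: ≥ 22 mm ⇒ susceptible
Cefazolin: 23 mm is ≥ 23 mm → susceptible
Meropenem (19 mm) ≤ 22 mm ⇒ Resistant
Ceftriaxone (22 mm) ≤ 27 mm → resistant

meropenem, ceftriaxone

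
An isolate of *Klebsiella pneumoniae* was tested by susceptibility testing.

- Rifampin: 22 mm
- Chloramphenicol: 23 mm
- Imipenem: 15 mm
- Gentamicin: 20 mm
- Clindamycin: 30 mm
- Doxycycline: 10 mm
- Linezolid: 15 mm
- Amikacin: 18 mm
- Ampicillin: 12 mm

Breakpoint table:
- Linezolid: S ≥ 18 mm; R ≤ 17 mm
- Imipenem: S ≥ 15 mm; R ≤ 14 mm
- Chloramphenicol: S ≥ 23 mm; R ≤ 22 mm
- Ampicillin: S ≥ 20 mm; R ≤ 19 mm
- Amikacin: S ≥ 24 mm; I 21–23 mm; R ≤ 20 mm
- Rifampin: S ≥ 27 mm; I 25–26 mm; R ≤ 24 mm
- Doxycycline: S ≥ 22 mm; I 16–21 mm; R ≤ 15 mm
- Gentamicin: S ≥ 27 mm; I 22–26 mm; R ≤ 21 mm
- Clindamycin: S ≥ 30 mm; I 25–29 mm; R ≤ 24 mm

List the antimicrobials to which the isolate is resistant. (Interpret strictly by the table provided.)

rifampin, gentamicin, doxycycline, linezolid, amikacin, ampicillin

Rifampin: 22 mm is ≤ 24 mm ⇒ Resistant
Chloramphenicol: 23 mm is ≥ 23 mm — susceptible
Imipenem (15 mm) ≥ 15 mm — S
Gentamicin: 20 mm is ≤ 21 mm → resistant
Clindamycin (30 mm) ≥ 30 mm → susceptible
Doxycycline: 10 mm is ≤ 15 mm → Resistant
Linezolid: 15 mm is ≤ 17 mm ⇒ resistant
Amikacin (18 mm) ≤ 20 mm ⇒ Resistant
Ampicillin (12 mm) ≤ 19 mm ⇒ resistant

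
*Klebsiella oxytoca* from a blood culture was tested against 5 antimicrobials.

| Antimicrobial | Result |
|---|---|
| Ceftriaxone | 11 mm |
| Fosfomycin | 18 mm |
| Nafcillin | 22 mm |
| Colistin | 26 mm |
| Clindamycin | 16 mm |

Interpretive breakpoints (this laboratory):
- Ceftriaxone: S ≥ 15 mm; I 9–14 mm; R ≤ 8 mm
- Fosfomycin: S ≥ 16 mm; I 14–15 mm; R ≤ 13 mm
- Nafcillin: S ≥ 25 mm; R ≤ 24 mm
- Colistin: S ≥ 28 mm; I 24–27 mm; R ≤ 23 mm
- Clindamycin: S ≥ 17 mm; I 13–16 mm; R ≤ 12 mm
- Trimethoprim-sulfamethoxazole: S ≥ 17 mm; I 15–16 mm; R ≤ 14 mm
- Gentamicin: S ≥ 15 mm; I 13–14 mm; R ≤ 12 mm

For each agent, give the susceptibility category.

I, S, R, I, I

Ceftriaxone 11 mm: in 9–14 mm ⇒ I
Fosfomycin (18 mm) ≥ 16 mm → S
Nafcillin 22 mm: ≤ 24 mm ⇒ Resistant
Colistin: 26 mm is in 24–27 mm ⇒ Intermediate
Clindamycin: 16 mm is in 13–16 mm → Intermediate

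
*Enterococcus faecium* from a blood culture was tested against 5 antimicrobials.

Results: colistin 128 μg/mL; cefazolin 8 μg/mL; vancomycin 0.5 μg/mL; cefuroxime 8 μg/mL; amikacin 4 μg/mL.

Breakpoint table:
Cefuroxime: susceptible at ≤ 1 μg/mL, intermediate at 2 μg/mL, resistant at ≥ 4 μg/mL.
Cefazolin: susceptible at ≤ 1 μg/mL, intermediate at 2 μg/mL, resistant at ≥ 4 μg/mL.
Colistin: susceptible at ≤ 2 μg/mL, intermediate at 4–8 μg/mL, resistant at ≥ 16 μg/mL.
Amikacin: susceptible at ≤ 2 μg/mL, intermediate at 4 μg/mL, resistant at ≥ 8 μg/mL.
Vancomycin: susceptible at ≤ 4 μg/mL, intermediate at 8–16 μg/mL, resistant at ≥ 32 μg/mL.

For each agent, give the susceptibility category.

R, R, S, R, I

Colistin: 128 μg/mL is ≥ 16 μg/mL — Resistant
Cefazolin 8 μg/mL: ≥ 4 μg/mL ⇒ Resistant
Vancomycin: 0.5 μg/mL is ≤ 4 μg/mL — Susceptible
Cefuroxime 8 μg/mL: ≥ 4 μg/mL — Resistant
Amikacin: 4 μg/mL is = 4 μg/mL ⇒ Intermediate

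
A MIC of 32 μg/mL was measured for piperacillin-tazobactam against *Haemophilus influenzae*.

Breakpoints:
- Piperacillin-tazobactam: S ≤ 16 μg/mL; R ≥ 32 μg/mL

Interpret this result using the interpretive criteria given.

R

Piperacillin-tazobactam: 32 μg/mL is ≥ 32 μg/mL — R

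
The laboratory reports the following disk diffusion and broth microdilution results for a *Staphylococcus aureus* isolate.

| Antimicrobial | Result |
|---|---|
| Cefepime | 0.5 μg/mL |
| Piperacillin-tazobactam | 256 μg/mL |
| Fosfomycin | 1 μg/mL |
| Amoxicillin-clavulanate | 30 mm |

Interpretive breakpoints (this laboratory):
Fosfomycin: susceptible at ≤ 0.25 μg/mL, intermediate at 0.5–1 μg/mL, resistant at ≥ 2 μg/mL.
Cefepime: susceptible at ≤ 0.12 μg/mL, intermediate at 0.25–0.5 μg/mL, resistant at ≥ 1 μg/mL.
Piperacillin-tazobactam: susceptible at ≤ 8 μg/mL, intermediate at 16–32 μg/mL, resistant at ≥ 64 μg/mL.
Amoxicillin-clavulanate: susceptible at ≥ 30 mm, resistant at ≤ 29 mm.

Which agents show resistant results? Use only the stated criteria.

piperacillin-tazobactam

Cefepime: 0.5 μg/mL is in 0.25–0.5 μg/mL → intermediate
Piperacillin-tazobactam (256 μg/mL) ≥ 64 μg/mL ⇒ resistant
Fosfomycin 1 μg/mL: in 0.5–1 μg/mL ⇒ Intermediate
Amoxicillin-clavulanate (30 mm) ≥ 30 mm → Susceptible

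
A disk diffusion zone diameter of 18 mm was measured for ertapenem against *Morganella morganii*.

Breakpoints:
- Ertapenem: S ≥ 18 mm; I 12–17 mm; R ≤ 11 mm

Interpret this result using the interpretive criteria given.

Ertapenem 18 mm: ≥ 18 mm → Susceptible

S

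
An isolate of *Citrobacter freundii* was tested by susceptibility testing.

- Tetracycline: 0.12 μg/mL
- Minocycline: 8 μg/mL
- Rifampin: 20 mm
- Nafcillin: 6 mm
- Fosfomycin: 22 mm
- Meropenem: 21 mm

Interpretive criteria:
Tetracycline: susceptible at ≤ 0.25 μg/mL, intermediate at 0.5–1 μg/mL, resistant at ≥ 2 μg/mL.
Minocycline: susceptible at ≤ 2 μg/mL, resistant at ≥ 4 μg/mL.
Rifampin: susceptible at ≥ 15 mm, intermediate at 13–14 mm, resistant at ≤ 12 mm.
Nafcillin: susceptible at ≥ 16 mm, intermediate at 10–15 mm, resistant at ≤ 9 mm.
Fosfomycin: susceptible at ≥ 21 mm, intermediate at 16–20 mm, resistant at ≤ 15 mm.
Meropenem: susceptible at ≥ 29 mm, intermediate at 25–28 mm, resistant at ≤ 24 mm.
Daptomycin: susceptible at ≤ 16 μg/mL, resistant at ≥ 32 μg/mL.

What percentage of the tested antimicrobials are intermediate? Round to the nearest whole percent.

Tetracycline (0.12 μg/mL) ≤ 0.25 μg/mL ⇒ S
Minocycline (8 μg/mL) ≥ 4 μg/mL ⇒ Resistant
Rifampin: 20 mm is ≥ 15 mm — S
Nafcillin: 6 mm is ≤ 9 mm — Resistant
Fosfomycin: 22 mm is ≥ 21 mm — S
Meropenem: 21 mm is ≤ 24 mm → R
Intermediate: 0/6

0%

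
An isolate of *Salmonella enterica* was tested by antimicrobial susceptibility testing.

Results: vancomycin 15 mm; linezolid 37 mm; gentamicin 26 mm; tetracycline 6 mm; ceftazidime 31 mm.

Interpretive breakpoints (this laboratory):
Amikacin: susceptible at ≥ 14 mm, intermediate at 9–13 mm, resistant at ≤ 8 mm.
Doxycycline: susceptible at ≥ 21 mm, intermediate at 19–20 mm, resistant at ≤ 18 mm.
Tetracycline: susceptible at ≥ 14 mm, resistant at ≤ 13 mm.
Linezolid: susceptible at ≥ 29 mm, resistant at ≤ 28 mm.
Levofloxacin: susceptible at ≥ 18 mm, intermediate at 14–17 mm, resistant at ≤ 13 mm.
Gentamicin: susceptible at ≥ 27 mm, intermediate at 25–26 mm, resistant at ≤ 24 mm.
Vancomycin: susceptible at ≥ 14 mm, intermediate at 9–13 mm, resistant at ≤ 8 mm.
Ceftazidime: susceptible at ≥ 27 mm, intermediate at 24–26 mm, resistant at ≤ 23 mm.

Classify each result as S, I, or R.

S, S, I, R, S

Vancomycin 15 mm: ≥ 14 mm ⇒ S
Linezolid (37 mm) ≥ 29 mm → susceptible
Gentamicin 26 mm: in 25–26 mm → intermediate
Tetracycline: 6 mm is ≤ 13 mm → Resistant
Ceftazidime (31 mm) ≥ 27 mm → susceptible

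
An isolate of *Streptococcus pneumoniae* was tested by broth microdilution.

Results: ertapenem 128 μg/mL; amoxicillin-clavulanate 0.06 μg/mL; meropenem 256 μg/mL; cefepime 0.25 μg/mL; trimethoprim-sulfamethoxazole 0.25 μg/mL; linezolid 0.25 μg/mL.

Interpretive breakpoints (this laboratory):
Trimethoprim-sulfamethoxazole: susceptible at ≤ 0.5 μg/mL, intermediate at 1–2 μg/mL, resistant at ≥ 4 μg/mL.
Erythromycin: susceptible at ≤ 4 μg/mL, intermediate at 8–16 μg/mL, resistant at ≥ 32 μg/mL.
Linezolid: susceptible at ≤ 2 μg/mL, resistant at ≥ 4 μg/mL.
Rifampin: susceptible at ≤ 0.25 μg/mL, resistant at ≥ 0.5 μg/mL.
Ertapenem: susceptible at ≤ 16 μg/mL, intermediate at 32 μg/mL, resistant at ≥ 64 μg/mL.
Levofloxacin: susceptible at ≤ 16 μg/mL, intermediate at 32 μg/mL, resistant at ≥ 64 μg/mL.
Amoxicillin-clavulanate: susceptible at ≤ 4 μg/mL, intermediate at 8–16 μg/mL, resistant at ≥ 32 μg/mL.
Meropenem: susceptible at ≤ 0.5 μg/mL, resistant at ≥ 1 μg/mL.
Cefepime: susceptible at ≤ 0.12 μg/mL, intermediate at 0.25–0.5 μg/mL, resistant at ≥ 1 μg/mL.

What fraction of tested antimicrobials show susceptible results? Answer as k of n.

Ertapenem: 128 μg/mL is ≥ 64 μg/mL — resistant
Amoxicillin-clavulanate: 0.06 μg/mL is ≤ 4 μg/mL — susceptible
Meropenem: 256 μg/mL is ≥ 1 μg/mL → Resistant
Cefepime 0.25 μg/mL: in 0.25–0.5 μg/mL → intermediate
Trimethoprim-sulfamethoxazole (0.25 μg/mL) ≤ 0.5 μg/mL ⇒ Susceptible
Linezolid 0.25 μg/mL: ≤ 2 μg/mL ⇒ S
Susceptible: 3/6

3 of 6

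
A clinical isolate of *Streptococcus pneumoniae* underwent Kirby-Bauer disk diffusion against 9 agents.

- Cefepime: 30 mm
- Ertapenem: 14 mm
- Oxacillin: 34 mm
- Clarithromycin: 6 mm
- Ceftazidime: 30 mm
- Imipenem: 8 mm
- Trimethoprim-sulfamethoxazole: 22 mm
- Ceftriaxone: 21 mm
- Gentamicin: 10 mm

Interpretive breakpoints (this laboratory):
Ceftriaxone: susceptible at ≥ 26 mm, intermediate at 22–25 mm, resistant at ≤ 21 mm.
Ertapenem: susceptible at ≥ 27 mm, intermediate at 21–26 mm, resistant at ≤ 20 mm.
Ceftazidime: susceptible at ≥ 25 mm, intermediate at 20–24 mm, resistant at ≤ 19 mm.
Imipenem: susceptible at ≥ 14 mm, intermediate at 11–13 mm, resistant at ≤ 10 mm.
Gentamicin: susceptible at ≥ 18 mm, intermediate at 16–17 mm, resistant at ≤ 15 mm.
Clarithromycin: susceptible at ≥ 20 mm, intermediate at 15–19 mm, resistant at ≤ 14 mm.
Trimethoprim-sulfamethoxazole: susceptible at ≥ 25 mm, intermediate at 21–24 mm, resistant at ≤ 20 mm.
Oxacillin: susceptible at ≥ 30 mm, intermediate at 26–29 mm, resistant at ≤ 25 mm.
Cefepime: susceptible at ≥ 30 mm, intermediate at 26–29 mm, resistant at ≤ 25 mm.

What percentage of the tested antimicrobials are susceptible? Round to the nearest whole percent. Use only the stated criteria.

Cefepime 30 mm: ≥ 30 mm → Susceptible
Ertapenem: 14 mm is ≤ 20 mm → resistant
Oxacillin 34 mm: ≥ 30 mm ⇒ Susceptible
Clarithromycin 6 mm: ≤ 14 mm → resistant
Ceftazidime (30 mm) ≥ 25 mm — susceptible
Imipenem 8 mm: ≤ 10 mm — resistant
Trimethoprim-sulfamethoxazole (22 mm) in 21–24 mm — intermediate
Ceftriaxone (21 mm) ≤ 21 mm — resistant
Gentamicin: 10 mm is ≤ 15 mm → R
Susceptible: 3/9

33%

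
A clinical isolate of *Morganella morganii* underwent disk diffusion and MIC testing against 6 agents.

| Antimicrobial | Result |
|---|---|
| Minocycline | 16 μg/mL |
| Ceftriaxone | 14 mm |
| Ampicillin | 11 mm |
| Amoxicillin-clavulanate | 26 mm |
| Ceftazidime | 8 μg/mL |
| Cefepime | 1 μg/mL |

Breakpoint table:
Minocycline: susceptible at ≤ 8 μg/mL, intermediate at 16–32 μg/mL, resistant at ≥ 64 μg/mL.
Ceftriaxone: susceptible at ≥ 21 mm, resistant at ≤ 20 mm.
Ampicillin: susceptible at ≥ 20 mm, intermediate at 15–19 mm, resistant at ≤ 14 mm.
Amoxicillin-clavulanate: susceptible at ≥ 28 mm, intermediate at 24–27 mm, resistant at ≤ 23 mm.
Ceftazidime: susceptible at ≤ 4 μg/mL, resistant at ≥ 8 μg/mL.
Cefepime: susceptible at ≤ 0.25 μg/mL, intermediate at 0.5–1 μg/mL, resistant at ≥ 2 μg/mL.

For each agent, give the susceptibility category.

I, R, R, I, R, I

Minocycline: 16 μg/mL is in 16–32 μg/mL → I
Ceftriaxone 14 mm: ≤ 20 mm ⇒ Resistant
Ampicillin 11 mm: ≤ 14 mm — R
Amoxicillin-clavulanate (26 mm) in 24–27 mm ⇒ I
Ceftazidime 8 μg/mL: ≥ 8 μg/mL — resistant
Cefepime: 1 μg/mL is in 0.5–1 μg/mL → I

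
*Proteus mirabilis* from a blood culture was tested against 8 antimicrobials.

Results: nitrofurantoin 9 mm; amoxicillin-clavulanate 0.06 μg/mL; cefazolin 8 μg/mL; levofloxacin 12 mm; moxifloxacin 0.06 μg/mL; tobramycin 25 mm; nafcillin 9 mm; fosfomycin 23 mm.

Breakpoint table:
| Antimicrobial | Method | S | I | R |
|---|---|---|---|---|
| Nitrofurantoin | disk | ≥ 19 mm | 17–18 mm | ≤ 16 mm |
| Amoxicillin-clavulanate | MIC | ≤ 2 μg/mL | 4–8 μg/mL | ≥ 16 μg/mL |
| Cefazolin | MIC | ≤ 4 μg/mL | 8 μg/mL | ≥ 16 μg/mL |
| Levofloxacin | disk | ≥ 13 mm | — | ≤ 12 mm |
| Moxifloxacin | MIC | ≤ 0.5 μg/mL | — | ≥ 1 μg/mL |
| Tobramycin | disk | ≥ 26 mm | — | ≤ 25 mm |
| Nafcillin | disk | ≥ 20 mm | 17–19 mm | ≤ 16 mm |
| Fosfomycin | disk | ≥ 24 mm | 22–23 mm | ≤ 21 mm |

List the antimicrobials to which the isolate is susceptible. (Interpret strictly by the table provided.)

Nitrofurantoin (9 mm) ≤ 16 mm ⇒ resistant
Amoxicillin-clavulanate 0.06 μg/mL: ≤ 2 μg/mL — Susceptible
Cefazolin: 8 μg/mL is = 8 μg/mL → intermediate
Levofloxacin 12 mm: ≤ 12 mm ⇒ resistant
Moxifloxacin: 0.06 μg/mL is ≤ 0.5 μg/mL ⇒ Susceptible
Tobramycin 25 mm: ≤ 25 mm → resistant
Nafcillin: 9 mm is ≤ 16 mm — Resistant
Fosfomycin (23 mm) in 22–23 mm → intermediate

amoxicillin-clavulanate, moxifloxacin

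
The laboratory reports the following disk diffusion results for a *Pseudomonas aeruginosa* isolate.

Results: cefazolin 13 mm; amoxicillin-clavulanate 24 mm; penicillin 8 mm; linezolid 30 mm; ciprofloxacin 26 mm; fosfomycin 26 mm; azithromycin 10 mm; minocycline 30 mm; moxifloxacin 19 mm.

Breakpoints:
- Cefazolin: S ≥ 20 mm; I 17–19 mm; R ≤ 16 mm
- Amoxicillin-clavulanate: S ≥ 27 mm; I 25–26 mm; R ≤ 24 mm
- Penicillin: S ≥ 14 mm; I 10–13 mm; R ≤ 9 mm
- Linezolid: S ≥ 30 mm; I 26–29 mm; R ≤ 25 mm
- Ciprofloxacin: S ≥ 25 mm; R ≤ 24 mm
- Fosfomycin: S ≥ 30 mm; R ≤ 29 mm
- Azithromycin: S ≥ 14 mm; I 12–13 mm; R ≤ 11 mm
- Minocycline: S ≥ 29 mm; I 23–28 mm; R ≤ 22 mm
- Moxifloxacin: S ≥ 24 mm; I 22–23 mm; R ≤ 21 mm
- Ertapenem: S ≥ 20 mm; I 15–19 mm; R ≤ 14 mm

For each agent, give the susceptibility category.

R, R, R, S, S, R, R, S, R

Cefazolin: 13 mm is ≤ 16 mm → resistant
Amoxicillin-clavulanate (24 mm) ≤ 24 mm ⇒ resistant
Penicillin (8 mm) ≤ 9 mm → Resistant
Linezolid (30 mm) ≥ 30 mm — Susceptible
Ciprofloxacin: 26 mm is ≥ 25 mm ⇒ Susceptible
Fosfomycin: 26 mm is ≤ 29 mm — resistant
Azithromycin: 10 mm is ≤ 11 mm ⇒ R
Minocycline (30 mm) ≥ 29 mm ⇒ susceptible
Moxifloxacin: 19 mm is ≤ 21 mm → R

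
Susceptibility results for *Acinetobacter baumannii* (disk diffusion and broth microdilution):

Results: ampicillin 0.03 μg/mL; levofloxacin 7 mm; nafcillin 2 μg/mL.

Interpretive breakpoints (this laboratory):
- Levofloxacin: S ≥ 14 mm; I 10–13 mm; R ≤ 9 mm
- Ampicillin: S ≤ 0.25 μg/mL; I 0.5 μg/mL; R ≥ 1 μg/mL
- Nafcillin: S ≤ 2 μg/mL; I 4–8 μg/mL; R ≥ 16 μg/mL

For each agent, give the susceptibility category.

Ampicillin (0.03 μg/mL) ≤ 0.25 μg/mL — Susceptible
Levofloxacin 7 mm: ≤ 9 mm — R
Nafcillin: 2 μg/mL is ≤ 2 μg/mL ⇒ susceptible

S, R, S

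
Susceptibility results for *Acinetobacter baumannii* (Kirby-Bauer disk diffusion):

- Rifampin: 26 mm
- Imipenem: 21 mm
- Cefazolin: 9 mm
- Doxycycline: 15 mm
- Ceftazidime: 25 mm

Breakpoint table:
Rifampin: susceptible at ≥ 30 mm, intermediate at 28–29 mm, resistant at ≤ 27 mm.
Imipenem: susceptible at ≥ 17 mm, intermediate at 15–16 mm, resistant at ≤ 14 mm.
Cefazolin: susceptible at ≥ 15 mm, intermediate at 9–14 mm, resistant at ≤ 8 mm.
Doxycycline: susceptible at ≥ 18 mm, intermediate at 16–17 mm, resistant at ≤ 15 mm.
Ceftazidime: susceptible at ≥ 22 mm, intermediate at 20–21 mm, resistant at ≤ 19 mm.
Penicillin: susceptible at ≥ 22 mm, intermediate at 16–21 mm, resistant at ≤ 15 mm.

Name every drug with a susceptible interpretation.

Rifampin (26 mm) ≤ 27 mm — Resistant
Imipenem (21 mm) ≥ 17 mm → susceptible
Cefazolin (9 mm) in 9–14 mm — Intermediate
Doxycycline (15 mm) ≤ 15 mm → R
Ceftazidime: 25 mm is ≥ 22 mm — S

imipenem, ceftazidime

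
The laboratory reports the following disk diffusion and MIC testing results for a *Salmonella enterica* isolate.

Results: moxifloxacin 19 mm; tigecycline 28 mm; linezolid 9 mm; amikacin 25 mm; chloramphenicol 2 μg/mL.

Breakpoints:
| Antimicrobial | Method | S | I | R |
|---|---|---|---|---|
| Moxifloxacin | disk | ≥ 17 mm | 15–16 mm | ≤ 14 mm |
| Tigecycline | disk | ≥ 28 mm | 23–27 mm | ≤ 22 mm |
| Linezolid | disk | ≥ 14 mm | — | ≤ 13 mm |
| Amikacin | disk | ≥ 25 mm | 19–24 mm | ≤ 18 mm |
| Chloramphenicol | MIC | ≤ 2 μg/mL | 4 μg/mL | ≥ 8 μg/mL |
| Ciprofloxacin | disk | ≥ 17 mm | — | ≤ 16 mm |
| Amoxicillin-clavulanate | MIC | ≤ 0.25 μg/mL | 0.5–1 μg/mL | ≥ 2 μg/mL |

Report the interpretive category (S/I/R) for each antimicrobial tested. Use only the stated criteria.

Moxifloxacin: 19 mm is ≥ 17 mm — Susceptible
Tigecycline 28 mm: ≥ 28 mm → S
Linezolid 9 mm: ≤ 13 mm → resistant
Amikacin 25 mm: ≥ 25 mm → susceptible
Chloramphenicol: 2 μg/mL is ≤ 2 μg/mL → Susceptible

S, S, R, S, S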